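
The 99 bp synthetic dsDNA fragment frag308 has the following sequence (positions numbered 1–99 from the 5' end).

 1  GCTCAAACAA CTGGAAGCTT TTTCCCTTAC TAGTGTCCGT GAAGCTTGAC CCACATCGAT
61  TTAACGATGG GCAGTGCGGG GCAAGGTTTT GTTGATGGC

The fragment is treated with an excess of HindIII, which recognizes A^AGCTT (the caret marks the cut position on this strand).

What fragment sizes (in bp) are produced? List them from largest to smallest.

57, 27, 15 bp

HindIII sites (AAGCTT) start at positions 15, 42.
HindIII cuts after the first base of each site, so after positions 15, 42.
Linear molecule, 2 cuts → 3 fragments:
  1–15 → 15 bp
  16–42 → 27 bp
  43–99 → 57 bp
Sorted largest to smallest: 57, 27, 15 bp.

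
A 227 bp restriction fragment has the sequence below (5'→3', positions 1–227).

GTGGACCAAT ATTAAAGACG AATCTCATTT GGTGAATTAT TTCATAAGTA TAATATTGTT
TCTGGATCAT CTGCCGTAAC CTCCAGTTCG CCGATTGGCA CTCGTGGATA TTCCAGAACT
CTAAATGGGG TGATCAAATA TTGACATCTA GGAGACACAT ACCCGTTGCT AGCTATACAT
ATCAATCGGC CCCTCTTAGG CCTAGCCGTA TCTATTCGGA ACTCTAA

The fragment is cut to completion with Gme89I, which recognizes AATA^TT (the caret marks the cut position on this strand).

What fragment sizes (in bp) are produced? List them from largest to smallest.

87, 85, 44, 11 bp

Gme89I sites (AATATT) start at positions 8, 52, 137.
Gme89I cuts after base 4 of each site, so after positions 11, 55, 140.
Linear molecule, 3 cuts → 4 fragments:
  1–11 → 11 bp
  12–55 → 44 bp
  56–140 → 85 bp
  141–227 → 87 bp
Sorted largest to smallest: 87, 85, 44, 11 bp.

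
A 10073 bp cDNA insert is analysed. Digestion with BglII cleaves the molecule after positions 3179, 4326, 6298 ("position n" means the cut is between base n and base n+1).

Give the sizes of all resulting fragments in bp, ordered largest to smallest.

Linear molecule, 3 cuts → 4 fragments:
  3179 − 0 = 3179 bp
  4326 − 3179 = 1147 bp
  6298 − 4326 = 1972 bp
  10073 − 6298 = 3775 bp
Sorted largest to smallest: 3775, 3179, 1972, 1147 bp.

3775, 3179, 1972, 1147 bp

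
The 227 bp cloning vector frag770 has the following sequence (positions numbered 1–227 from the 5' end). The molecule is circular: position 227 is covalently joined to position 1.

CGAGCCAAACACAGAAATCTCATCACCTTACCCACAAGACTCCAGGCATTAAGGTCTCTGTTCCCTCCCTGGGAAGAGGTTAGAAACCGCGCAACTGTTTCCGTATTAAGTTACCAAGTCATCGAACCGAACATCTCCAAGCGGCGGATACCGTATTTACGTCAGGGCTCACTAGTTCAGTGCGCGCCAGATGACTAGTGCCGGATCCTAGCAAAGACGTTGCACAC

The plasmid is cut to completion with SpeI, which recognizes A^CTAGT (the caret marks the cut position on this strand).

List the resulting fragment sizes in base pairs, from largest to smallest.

204, 23 bp

SpeI sites (ACTAGT) start at positions 171, 194.
SpeI cuts after the first base of each site, so after positions 171, 194.
Circular molecule, 2 cuts → 2 fragments:
  172–194 → 23 bp
  195–227 then 1–171 → 33 + 171 = 204 bp
Sorted largest to smallest: 204, 23 bp.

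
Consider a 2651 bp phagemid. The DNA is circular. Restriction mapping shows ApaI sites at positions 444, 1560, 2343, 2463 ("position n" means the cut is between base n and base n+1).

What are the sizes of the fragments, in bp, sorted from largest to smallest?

1116, 783, 632, 120 bp

Circular molecule, 4 cuts → 4 fragments:
  1560 − 444 = 1116 bp
  2343 − 1560 = 783 bp
  2463 − 2343 = 120 bp
  wrap: 2651 − 2463 + 444 = 632 bp
Sorted largest to smallest: 1116, 783, 632, 120 bp.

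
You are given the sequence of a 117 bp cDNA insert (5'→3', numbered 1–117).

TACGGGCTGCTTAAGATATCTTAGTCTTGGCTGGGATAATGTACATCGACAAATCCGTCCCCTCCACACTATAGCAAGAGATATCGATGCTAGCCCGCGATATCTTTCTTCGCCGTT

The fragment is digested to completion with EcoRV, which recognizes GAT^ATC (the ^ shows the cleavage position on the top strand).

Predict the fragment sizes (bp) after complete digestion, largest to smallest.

EcoRV sites (GATATC) start at positions 15, 80, 99.
EcoRV cuts after base 3 of each site, so after positions 17, 82, 101.
Linear molecule, 3 cuts → 4 fragments:
  1–17 → 17 bp
  18–82 → 65 bp
  83–101 → 19 bp
  102–117 → 16 bp
Sorted largest to smallest: 65, 19, 17, 16 bp.

65, 19, 17, 16 bp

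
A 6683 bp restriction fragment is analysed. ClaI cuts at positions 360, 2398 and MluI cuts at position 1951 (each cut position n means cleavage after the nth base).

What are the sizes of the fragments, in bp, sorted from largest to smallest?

4285, 1591, 447, 360 bp

Combined cut positions (sorted): 360, 1951, 2398.
Linear molecule, 3 cuts → 4 fragments:
  360 − 0 = 360 bp
  1951 − 360 = 1591 bp
  2398 − 1951 = 447 bp
  6683 − 2398 = 4285 bp
Sorted largest to smallest: 4285, 1591, 447, 360 bp.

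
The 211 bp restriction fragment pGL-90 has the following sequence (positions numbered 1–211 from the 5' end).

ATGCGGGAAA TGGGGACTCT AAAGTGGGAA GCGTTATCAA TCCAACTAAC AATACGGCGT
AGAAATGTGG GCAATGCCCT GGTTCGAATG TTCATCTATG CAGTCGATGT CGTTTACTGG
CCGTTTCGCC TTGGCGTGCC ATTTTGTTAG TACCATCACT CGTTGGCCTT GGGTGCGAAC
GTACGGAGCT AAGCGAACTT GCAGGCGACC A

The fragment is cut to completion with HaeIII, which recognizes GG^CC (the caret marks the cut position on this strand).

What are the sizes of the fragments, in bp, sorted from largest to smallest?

120, 46, 45 bp

HaeIII sites (GGCC) start at positions 119, 165.
HaeIII cuts after base 2 of each site, so after positions 120, 166.
Linear molecule, 2 cuts → 3 fragments:
  1–120 → 120 bp
  121–166 → 46 bp
  167–211 → 45 bp
Sorted largest to smallest: 120, 46, 45 bp.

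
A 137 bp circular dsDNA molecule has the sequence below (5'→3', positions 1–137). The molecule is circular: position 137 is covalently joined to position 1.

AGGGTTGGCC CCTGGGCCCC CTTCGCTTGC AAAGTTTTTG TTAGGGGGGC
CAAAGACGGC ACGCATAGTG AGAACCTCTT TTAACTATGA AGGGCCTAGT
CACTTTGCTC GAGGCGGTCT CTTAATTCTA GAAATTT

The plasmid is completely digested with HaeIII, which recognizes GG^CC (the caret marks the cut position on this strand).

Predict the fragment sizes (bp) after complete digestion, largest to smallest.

HaeIII sites (GGCC) start at positions 7, 15, 48, 93.
HaeIII cuts after base 2 of each site, so after positions 8, 16, 49, 94.
Circular molecule, 4 cuts → 4 fragments:
  9–16 → 8 bp
  17–49 → 33 bp
  50–94 → 45 bp
  95–137 then 1–8 → 43 + 8 = 51 bp
Sorted largest to smallest: 51, 45, 33, 8 bp.

51, 45, 33, 8 bp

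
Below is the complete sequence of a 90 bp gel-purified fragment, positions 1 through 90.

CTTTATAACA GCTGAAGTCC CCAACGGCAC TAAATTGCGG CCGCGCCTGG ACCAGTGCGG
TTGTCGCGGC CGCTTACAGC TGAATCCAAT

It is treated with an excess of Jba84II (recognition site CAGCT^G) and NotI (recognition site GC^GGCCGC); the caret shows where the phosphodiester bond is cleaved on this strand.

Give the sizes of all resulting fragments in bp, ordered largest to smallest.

Jba84II sites (CAGCTG) start at positions 9, 77.
Jba84II cuts after base 5 of each site (before the last base), so after positions 13, 81.
NotI sites (GCGGCCGC) start at positions 37, 66.
NotI cuts after base 2 of each site, so after positions 38, 67.
Combined cut positions: 13, 38, 67, 81.
Linear molecule, 4 cuts → 5 fragments:
  1–13 → 13 bp
  14–38 → 25 bp
  39–67 → 29 bp
  68–81 → 14 bp
  82–90 → 9 bp
Sorted largest to smallest: 29, 25, 14, 13, 9 bp.

29, 25, 14, 13, 9 bp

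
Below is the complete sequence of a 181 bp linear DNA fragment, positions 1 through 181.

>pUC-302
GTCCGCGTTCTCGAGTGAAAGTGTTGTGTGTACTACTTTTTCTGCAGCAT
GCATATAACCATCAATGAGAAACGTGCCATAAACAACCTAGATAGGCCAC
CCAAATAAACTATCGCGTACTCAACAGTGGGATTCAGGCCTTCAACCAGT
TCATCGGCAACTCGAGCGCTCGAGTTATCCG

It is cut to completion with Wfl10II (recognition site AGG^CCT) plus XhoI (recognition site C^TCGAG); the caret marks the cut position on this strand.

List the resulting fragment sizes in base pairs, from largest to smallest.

128, 23, 12, 10, 8 bp

The Wfl10II site (AGGCCT) starts at position 136.
Wfl10II cuts after base 3 of each site, so after position 138.
XhoI sites (CTCGAG) start at positions 10, 161, 169.
XhoI cuts after the first base of each site, so after positions 10, 161, 169.
Combined cut positions: 10, 138, 161, 169.
Linear molecule, 4 cuts → 5 fragments:
  1–10 → 10 bp
  11–138 → 128 bp
  139–161 → 23 bp
  162–169 → 8 bp
  170–181 → 12 bp
Sorted largest to smallest: 128, 23, 12, 10, 8 bp.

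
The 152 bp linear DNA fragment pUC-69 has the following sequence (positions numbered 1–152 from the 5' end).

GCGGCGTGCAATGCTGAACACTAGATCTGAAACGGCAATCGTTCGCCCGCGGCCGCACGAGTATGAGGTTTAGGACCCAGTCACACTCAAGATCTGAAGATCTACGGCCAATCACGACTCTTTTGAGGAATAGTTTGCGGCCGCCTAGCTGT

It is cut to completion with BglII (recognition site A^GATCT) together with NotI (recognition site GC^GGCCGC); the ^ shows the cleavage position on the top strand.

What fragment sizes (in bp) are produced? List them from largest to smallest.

BglII sites (AGATCT) start at positions 23, 90, 98.
BglII cuts after the first base of each site, so after positions 23, 90, 98.
NotI sites (GCGGCCGC) start at positions 49, 137.
NotI cuts after base 2 of each site, so after positions 50, 138.
Combined cut positions: 23, 50, 90, 98, 138.
Linear molecule, 5 cuts → 6 fragments:
  1–23 → 23 bp
  24–50 → 27 bp
  51–90 → 40 bp
  91–98 → 8 bp
  99–138 → 40 bp
  139–152 → 14 bp
Sorted largest to smallest: 40, 40, 27, 23, 14, 8 bp.

40, 40, 27, 23, 14, 8 bp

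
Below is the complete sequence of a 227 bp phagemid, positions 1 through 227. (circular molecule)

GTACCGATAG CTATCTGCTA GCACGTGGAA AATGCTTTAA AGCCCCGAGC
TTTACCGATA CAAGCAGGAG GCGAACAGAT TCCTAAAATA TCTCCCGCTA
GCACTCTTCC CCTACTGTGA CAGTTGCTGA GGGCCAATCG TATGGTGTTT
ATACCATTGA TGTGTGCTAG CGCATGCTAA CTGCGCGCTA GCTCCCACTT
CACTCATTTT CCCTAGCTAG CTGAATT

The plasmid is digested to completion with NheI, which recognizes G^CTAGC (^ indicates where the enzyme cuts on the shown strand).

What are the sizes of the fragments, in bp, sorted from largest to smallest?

NheI sites (GCTAGC) start at positions 17, 97, 166, 187, 216.
NheI cuts after the first base of each site, so after positions 17, 97, 166, 187, 216.
Circular molecule, 5 cuts → 5 fragments:
  18–97 → 80 bp
  98–166 → 69 bp
  167–187 → 21 bp
  188–216 → 29 bp
  217–227 then 1–17 → 11 + 17 = 28 bp
Sorted largest to smallest: 80, 69, 29, 28, 21 bp.

80, 69, 29, 28, 21 bp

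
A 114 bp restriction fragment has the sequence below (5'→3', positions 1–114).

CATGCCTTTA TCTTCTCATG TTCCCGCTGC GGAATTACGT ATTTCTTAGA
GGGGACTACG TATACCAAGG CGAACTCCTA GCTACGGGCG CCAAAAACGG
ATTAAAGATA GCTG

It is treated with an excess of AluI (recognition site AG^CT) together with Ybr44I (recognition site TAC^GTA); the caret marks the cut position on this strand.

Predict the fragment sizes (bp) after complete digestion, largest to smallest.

AluI sites (AGCT) start at positions 80, 110.
AluI cuts after base 2 of each site, so after positions 81, 111.
Ybr44I sites (TACGTA) start at positions 36, 57.
Ybr44I cuts after base 3 of each site, so after positions 38, 59.
Combined cut positions: 38, 59, 81, 111.
Linear molecule, 4 cuts → 5 fragments:
  1–38 → 38 bp
  39–59 → 21 bp
  60–81 → 22 bp
  82–111 → 30 bp
  112–114 → 3 bp
Sorted largest to smallest: 38, 30, 22, 21, 3 bp.

38, 30, 22, 21, 3 bp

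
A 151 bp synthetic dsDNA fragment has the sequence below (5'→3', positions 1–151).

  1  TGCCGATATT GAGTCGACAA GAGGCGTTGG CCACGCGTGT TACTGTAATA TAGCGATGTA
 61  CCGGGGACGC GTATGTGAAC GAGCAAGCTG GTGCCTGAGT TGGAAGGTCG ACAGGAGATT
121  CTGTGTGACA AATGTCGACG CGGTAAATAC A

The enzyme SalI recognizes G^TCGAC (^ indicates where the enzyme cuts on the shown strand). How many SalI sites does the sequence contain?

3

GTCGAC occurs starting at positions 13, 107, 134.
SalI cuts at 3 sites.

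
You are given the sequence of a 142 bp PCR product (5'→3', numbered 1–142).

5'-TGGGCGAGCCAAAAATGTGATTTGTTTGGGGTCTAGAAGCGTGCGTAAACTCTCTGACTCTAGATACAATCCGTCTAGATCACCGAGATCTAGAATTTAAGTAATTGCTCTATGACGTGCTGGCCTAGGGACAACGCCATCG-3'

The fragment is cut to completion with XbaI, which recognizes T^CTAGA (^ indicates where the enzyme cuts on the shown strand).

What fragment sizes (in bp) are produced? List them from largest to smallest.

53, 32, 27, 15, 15 bp

XbaI sites (TCTAGA) start at positions 32, 59, 74, 89.
XbaI cuts after the first base of each site, so after positions 32, 59, 74, 89.
Linear molecule, 4 cuts → 5 fragments:
  1–32 → 32 bp
  33–59 → 27 bp
  60–74 → 15 bp
  75–89 → 15 bp
  90–142 → 53 bp
Sorted largest to smallest: 53, 32, 27, 15, 15 bp.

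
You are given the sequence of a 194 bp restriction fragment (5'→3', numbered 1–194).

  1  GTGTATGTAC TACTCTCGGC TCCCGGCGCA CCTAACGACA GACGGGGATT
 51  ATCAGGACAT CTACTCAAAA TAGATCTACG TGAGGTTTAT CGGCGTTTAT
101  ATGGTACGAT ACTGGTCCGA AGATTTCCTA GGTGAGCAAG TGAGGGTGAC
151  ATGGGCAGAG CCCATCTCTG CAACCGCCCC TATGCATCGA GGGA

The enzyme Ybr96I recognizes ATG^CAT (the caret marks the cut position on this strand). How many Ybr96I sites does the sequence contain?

ATGCAT occurs starting at position 182.
Ybr96I cuts at 1 site.

1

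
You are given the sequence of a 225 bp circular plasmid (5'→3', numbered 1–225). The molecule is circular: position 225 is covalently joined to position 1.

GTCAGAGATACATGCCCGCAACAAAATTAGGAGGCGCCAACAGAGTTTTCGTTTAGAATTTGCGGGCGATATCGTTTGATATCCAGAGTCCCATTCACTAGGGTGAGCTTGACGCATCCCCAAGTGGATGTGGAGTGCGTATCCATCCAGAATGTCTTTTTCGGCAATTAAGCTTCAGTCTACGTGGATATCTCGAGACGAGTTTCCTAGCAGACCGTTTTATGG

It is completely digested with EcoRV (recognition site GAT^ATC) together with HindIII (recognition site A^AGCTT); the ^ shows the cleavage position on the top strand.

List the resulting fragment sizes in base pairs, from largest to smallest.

106, 90, 19, 10 bp

EcoRV sites (GATATC) start at positions 68, 78, 187.
EcoRV cuts after base 3 of each site, so after positions 70, 80, 189.
The HindIII site (AAGCTT) starts at position 170.
HindIII cuts after the first base of each site, so after position 170.
Combined cut positions: 70, 80, 170, 189.
Circular molecule, 4 cuts → 4 fragments:
  71–80 → 10 bp
  81–170 → 90 bp
  171–189 → 19 bp
  190–225 then 1–70 → 36 + 70 = 106 bp
Sorted largest to smallest: 106, 90, 19, 10 bp.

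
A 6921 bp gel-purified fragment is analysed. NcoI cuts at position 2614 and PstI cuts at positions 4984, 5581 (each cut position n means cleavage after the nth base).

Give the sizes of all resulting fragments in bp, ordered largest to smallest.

Combined cut positions (sorted): 2614, 4984, 5581.
Linear molecule, 3 cuts → 4 fragments:
  2614 − 0 = 2614 bp
  4984 − 2614 = 2370 bp
  5581 − 4984 = 597 bp
  6921 − 5581 = 1340 bp
Sorted largest to smallest: 2614, 2370, 1340, 597 bp.

2614, 2370, 1340, 597 bp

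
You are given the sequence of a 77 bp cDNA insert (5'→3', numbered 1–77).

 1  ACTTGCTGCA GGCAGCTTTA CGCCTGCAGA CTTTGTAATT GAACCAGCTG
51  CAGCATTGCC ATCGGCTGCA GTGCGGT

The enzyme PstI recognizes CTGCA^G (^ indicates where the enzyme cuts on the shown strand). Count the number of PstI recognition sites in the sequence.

CTGCAG occurs starting at positions 6, 24, 48, 66.
PstI cuts at 4 sites.

4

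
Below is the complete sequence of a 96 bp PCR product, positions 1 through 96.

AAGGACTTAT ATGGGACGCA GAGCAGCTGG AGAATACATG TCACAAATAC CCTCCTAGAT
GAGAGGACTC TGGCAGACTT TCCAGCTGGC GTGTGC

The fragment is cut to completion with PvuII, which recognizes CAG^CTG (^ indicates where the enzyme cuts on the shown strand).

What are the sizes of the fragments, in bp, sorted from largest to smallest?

PvuII sites (CAGCTG) start at positions 24, 83.
PvuII cuts after base 3 of each site, so after positions 26, 85.
Linear molecule, 2 cuts → 3 fragments:
  1–26 → 26 bp
  27–85 → 59 bp
  86–96 → 11 bp
Sorted largest to smallest: 59, 26, 11 bp.

59, 26, 11 bp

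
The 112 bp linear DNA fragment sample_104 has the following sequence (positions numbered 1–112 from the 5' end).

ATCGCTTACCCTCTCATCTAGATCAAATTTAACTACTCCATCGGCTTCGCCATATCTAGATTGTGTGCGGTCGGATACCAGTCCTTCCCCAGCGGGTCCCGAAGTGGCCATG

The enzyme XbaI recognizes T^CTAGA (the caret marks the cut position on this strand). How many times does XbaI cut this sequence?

TCTAGA occurs starting at positions 17, 55.
XbaI cuts at 2 sites.

2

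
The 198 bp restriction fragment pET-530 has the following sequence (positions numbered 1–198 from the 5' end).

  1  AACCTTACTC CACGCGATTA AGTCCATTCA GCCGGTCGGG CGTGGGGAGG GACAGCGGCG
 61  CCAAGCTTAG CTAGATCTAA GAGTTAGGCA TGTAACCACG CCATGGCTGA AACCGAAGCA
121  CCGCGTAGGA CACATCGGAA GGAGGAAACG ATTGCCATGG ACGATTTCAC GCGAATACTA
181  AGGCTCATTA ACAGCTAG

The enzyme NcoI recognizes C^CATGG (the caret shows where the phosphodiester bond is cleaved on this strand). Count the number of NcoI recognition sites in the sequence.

CCATGG occurs starting at positions 101, 155.
NcoI cuts at 2 sites.

2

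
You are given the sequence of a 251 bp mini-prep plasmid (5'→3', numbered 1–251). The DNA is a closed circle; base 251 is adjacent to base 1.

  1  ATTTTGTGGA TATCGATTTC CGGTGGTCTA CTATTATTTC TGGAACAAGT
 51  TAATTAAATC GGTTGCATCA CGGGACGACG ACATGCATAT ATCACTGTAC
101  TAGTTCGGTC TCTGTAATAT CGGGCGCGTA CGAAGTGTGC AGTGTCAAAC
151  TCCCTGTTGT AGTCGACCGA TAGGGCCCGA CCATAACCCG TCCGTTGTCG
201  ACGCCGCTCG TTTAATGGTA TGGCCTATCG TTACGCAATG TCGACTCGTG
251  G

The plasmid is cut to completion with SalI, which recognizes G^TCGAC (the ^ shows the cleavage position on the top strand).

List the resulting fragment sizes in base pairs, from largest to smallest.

SalI sites (GTCGAC) start at positions 162, 197, 240.
SalI cuts after the first base of each site, so after positions 162, 197, 240.
Circular molecule, 3 cuts → 3 fragments:
  163–197 → 35 bp
  198–240 → 43 bp
  241–251 then 1–162 → 11 + 162 = 173 bp
Sorted largest to smallest: 173, 43, 35 bp.

173, 43, 35 bp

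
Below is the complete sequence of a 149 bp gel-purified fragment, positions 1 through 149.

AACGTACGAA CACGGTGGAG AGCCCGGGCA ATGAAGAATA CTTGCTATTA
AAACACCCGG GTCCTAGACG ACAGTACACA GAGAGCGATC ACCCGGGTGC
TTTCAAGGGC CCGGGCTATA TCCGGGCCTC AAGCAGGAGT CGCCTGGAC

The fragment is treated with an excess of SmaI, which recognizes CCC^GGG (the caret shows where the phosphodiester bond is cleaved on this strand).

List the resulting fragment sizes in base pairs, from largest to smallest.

37, 36, 33, 25, 18 bp

SmaI sites (CCCGGG) start at positions 23, 56, 92, 110.
SmaI cuts after base 3 of each site, so after positions 25, 58, 94, 112.
Linear molecule, 4 cuts → 5 fragments:
  1–25 → 25 bp
  26–58 → 33 bp
  59–94 → 36 bp
  95–112 → 18 bp
  113–149 → 37 bp
Sorted largest to smallest: 37, 36, 33, 25, 18 bp.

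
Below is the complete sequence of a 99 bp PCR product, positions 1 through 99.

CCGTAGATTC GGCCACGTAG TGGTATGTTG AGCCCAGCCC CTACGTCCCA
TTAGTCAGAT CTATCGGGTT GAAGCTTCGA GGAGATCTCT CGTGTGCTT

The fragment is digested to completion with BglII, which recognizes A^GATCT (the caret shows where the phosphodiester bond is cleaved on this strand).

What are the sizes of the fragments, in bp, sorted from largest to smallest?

BglII sites (AGATCT) start at positions 57, 83.
BglII cuts after the first base of each site, so after positions 57, 83.
Linear molecule, 2 cuts → 3 fragments:
  1–57 → 57 bp
  58–83 → 26 bp
  84–99 → 16 bp
Sorted largest to smallest: 57, 26, 16 bp.

57, 26, 16 bp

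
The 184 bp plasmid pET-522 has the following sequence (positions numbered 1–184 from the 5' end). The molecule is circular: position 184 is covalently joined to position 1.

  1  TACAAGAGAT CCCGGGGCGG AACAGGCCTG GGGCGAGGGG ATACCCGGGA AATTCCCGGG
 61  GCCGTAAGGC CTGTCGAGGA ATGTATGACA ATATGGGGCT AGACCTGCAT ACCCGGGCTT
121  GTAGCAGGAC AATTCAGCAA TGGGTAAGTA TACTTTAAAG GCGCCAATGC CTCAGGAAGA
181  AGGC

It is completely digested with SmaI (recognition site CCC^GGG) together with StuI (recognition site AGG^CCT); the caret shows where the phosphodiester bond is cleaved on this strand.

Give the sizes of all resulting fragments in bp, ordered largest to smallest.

SmaI sites (CCCGGG) start at positions 11, 44, 55, 112.
SmaI cuts after base 3 of each site, so after positions 13, 46, 57, 114.
StuI sites (AGGCCT) start at positions 24, 67.
StuI cuts after base 3 of each site, so after positions 26, 69.
Combined cut positions: 13, 26, 46, 57, 69, 114.
Circular molecule, 6 cuts → 6 fragments:
  14–26 → 13 bp
  27–46 → 20 bp
  47–57 → 11 bp
  58–69 → 12 bp
  70–114 → 45 bp
  115–184 then 1–13 → 70 + 13 = 83 bp
Sorted largest to smallest: 83, 45, 20, 13, 12, 11 bp.

83, 45, 20, 13, 12, 11 bp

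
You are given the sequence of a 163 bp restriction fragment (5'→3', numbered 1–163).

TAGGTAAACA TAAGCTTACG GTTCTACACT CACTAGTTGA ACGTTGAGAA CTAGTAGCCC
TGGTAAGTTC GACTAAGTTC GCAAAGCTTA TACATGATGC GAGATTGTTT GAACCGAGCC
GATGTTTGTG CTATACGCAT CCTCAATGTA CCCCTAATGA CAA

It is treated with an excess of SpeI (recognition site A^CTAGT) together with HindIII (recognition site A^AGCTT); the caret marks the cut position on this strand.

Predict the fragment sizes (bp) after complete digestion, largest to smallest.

SpeI sites (ACTAGT) start at positions 32, 50.
SpeI cuts after the first base of each site, so after positions 32, 50.
HindIII sites (AAGCTT) start at positions 12, 84.
HindIII cuts after the first base of each site, so after positions 12, 84.
Combined cut positions: 12, 32, 50, 84.
Linear molecule, 4 cuts → 5 fragments:
  1–12 → 12 bp
  13–32 → 20 bp
  33–50 → 18 bp
  51–84 → 34 bp
  85–163 → 79 bp
Sorted largest to smallest: 79, 34, 20, 18, 12 bp.

79, 34, 20, 18, 12 bp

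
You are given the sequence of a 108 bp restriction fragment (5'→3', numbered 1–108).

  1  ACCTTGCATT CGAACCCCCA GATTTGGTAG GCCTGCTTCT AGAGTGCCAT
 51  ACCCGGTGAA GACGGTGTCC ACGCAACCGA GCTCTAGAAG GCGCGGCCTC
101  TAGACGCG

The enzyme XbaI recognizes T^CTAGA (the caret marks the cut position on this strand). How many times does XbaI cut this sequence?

TCTAGA occurs starting at positions 38, 83, 99.
XbaI cuts at 3 sites.

3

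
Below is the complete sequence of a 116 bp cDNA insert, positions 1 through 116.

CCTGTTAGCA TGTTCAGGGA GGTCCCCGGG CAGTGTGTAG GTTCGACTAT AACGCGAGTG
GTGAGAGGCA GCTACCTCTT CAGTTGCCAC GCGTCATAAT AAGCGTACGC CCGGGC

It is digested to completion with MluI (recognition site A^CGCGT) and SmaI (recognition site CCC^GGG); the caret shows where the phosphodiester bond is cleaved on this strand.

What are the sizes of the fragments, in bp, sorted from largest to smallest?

62, 27, 23, 4 bp

The MluI site (ACGCGT) starts at position 89.
MluI cuts after the first base of each site, so after position 89.
SmaI sites (CCCGGG) start at positions 25, 110.
SmaI cuts after base 3 of each site, so after positions 27, 112.
Combined cut positions: 27, 89, 112.
Linear molecule, 3 cuts → 4 fragments:
  1–27 → 27 bp
  28–89 → 62 bp
  90–112 → 23 bp
  113–116 → 4 bp
Sorted largest to smallest: 62, 27, 23, 4 bp.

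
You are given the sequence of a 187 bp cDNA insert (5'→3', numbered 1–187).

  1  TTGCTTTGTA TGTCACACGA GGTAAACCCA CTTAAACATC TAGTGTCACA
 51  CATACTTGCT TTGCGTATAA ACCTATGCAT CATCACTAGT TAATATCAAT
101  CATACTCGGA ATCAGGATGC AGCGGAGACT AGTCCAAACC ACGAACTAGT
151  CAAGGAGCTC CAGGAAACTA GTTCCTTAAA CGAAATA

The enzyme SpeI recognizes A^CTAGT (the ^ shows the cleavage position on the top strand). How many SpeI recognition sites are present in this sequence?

ACTAGT occurs starting at positions 85, 128, 145, 167.
SpeI cuts at 4 sites.

4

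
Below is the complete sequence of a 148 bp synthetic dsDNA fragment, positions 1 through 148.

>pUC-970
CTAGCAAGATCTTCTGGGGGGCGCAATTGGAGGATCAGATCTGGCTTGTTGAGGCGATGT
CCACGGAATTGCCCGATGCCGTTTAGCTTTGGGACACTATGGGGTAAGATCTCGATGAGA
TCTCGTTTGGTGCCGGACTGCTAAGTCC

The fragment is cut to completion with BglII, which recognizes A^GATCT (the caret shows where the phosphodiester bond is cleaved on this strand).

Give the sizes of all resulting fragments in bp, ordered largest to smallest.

70, 30, 30, 11, 7 bp

BglII sites (AGATCT) start at positions 7, 37, 107, 118.
BglII cuts after the first base of each site, so after positions 7, 37, 107, 118.
Linear molecule, 4 cuts → 5 fragments:
  1–7 → 7 bp
  8–37 → 30 bp
  38–107 → 70 bp
  108–118 → 11 bp
  119–148 → 30 bp
Sorted largest to smallest: 70, 30, 30, 11, 7 bp.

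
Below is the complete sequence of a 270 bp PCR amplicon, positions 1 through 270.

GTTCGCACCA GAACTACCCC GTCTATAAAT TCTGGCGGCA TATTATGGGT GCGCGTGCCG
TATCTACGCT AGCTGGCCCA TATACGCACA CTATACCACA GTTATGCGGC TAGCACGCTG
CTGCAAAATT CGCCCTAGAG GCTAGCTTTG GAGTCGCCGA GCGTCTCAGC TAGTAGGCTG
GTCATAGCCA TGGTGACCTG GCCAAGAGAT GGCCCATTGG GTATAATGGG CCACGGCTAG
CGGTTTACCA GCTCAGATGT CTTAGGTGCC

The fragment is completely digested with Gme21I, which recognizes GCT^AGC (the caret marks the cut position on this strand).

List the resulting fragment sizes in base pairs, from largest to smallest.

Gme21I sites (GCTAGC) start at positions 68, 109, 141, 236.
Gme21I cuts after base 3 of each site, so after positions 70, 111, 143, 238.
Linear molecule, 4 cuts → 5 fragments:
  1–70 → 70 bp
  71–111 → 41 bp
  112–143 → 32 bp
  144–238 → 95 bp
  239–270 → 32 bp
Sorted largest to smallest: 95, 70, 41, 32, 32 bp.

95, 70, 41, 32, 32 bp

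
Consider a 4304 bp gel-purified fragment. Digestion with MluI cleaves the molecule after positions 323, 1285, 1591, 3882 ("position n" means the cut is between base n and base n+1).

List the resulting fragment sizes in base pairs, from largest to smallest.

Linear molecule, 4 cuts → 5 fragments:
  323 − 0 = 323 bp
  1285 − 323 = 962 bp
  1591 − 1285 = 306 bp
  3882 − 1591 = 2291 bp
  4304 − 3882 = 422 bp
Sorted largest to smallest: 2291, 962, 422, 323, 306 bp.

2291, 962, 422, 323, 306 bp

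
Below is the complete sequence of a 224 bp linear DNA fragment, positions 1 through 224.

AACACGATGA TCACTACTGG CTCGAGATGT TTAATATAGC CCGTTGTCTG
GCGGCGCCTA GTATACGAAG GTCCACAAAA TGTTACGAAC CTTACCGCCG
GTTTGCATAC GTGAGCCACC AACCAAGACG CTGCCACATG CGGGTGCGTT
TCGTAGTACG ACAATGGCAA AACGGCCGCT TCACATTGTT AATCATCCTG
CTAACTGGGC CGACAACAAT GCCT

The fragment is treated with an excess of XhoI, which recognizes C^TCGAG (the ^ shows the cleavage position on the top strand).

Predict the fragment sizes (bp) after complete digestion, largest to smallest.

The XhoI site (CTCGAG) starts at position 21.
XhoI cuts after the first base of each site, so after position 21.
Linear molecule, 1 cut → 2 fragments:
  1–21 → 21 bp
  22–224 → 203 bp
Sorted largest to smallest: 203, 21 bp.

203, 21 bp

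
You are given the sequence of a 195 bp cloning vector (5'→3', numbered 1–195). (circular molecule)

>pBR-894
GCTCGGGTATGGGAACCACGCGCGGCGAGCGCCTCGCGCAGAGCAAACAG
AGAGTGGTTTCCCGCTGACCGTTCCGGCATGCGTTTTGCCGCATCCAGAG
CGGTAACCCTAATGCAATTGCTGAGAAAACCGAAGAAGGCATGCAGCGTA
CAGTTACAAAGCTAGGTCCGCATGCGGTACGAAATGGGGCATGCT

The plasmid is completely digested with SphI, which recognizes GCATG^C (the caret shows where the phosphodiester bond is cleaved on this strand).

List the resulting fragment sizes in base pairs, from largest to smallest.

SphI sites (GCATGC) start at positions 77, 139, 170, 189.
SphI cuts after base 5 of each site (before the last base), so after positions 81, 143, 174, 193.
Circular molecule, 4 cuts → 4 fragments:
  82–143 → 62 bp
  144–174 → 31 bp
  175–193 → 19 bp
  194–195 then 1–81 → 2 + 81 = 83 bp
Sorted largest to smallest: 83, 62, 31, 19 bp.

83, 62, 31, 19 bp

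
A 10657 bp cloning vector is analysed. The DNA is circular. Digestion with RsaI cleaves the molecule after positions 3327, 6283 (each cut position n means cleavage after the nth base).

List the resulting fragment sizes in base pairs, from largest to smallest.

7701, 2956 bp

Circular molecule, 2 cuts → 2 fragments:
  6283 − 3327 = 2956 bp
  wrap: 10657 − 6283 + 3327 = 7701 bp
Sorted largest to smallest: 7701, 2956 bp.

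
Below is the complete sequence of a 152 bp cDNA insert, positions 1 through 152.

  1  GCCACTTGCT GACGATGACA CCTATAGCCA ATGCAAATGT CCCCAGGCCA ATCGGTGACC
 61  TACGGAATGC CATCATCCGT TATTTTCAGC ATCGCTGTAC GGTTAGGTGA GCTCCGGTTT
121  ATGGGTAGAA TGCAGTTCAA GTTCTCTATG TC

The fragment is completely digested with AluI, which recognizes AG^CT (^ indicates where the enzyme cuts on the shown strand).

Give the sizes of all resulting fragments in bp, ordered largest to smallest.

The AluI site (AGCT) starts at position 110.
AluI cuts after base 2 of each site, so after position 111.
Linear molecule, 1 cut → 2 fragments:
  1–111 → 111 bp
  112–152 → 41 bp
Sorted largest to smallest: 111, 41 bp.

111, 41 bp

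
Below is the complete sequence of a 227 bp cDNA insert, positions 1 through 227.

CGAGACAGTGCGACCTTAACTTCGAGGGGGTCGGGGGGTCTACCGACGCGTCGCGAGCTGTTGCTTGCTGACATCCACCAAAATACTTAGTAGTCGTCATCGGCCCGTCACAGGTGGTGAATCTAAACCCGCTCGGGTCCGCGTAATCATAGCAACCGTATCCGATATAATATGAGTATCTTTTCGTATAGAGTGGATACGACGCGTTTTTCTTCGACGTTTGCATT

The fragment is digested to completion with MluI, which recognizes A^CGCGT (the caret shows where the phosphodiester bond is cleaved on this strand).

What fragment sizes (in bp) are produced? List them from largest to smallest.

156, 46, 25 bp

MluI sites (ACGCGT) start at positions 46, 202.
MluI cuts after the first base of each site, so after positions 46, 202.
Linear molecule, 2 cuts → 3 fragments:
  1–46 → 46 bp
  47–202 → 156 bp
  203–227 → 25 bp
Sorted largest to smallest: 156, 46, 25 bp.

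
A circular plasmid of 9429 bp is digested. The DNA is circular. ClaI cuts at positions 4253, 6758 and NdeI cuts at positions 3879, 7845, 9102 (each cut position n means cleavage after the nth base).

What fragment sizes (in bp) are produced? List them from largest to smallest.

4206, 2505, 1257, 1087, 374 bp

Combined cut positions (sorted): 3879, 4253, 6758, 7845, 9102.
Circular molecule, 5 cuts → 5 fragments:
  4253 − 3879 = 374 bp
  6758 − 4253 = 2505 bp
  7845 − 6758 = 1087 bp
  9102 − 7845 = 1257 bp
  wrap: 9429 − 9102 + 3879 = 4206 bp
Sorted largest to smallest: 4206, 2505, 1257, 1087, 374 bp.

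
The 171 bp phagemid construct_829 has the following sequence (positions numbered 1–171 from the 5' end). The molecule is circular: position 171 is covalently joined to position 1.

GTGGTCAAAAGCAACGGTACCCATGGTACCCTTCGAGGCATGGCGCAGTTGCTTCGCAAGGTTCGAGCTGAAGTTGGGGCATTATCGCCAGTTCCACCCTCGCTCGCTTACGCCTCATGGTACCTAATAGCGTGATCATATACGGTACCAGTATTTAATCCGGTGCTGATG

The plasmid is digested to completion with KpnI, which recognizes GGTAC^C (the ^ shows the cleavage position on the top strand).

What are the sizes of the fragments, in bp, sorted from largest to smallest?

KpnI sites (GGTACC) start at positions 16, 25, 119, 144.
KpnI cuts after base 5 of each site (before the last base), so after positions 20, 29, 123, 148.
Circular molecule, 4 cuts → 4 fragments:
  21–29 → 9 bp
  30–123 → 94 bp
  124–148 → 25 bp
  149–171 then 1–20 → 23 + 20 = 43 bp
Sorted largest to smallest: 94, 43, 25, 9 bp.

94, 43, 25, 9 bp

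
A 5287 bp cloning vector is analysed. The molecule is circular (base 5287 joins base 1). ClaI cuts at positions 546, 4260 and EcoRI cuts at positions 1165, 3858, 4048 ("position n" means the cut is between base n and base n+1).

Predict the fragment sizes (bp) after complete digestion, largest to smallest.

2693, 1573, 619, 212, 190 bp

Combined cut positions (sorted): 546, 1165, 3858, 4048, 4260.
Circular molecule, 5 cuts → 5 fragments:
  1165 − 546 = 619 bp
  3858 − 1165 = 2693 bp
  4048 − 3858 = 190 bp
  4260 − 4048 = 212 bp
  wrap: 5287 − 4260 + 546 = 1573 bp
Sorted largest to smallest: 2693, 1573, 619, 212, 190 bp.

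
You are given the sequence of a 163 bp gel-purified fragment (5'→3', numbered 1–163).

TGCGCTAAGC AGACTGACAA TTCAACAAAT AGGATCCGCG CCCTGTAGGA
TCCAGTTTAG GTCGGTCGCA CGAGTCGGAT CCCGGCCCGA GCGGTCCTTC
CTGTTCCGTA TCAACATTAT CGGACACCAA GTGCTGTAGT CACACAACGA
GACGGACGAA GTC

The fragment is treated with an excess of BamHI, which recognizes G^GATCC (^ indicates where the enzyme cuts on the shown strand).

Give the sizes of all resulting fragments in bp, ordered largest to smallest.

86, 32, 29, 16 bp

BamHI sites (GGATCC) start at positions 32, 48, 77.
BamHI cuts after the first base of each site, so after positions 32, 48, 77.
Linear molecule, 3 cuts → 4 fragments:
  1–32 → 32 bp
  33–48 → 16 bp
  49–77 → 29 bp
  78–163 → 86 bp
Sorted largest to smallest: 86, 32, 29, 16 bp.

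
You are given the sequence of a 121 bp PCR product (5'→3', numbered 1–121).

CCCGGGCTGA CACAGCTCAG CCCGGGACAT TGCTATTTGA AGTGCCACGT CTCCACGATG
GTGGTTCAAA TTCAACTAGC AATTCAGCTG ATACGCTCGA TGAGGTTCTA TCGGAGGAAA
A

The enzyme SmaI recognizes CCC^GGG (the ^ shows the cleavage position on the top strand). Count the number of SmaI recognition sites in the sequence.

2

CCCGGG occurs starting at positions 1, 21.
SmaI cuts at 2 sites.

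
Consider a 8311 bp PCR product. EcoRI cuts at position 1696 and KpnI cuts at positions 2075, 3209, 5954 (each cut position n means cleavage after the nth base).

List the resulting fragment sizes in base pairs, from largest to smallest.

2745, 2357, 1696, 1134, 379 bp

Combined cut positions (sorted): 1696, 2075, 3209, 5954.
Linear molecule, 4 cuts → 5 fragments:
  1696 − 0 = 1696 bp
  2075 − 1696 = 379 bp
  3209 − 2075 = 1134 bp
  5954 − 3209 = 2745 bp
  8311 − 5954 = 2357 bp
Sorted largest to smallest: 2745, 2357, 1696, 1134, 379 bp.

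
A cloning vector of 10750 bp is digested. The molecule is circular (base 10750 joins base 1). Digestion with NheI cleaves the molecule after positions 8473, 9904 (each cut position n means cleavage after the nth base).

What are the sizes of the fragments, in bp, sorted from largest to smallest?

Circular molecule, 2 cuts → 2 fragments:
  9904 − 8473 = 1431 bp
  wrap: 10750 − 9904 + 8473 = 9319 bp
Sorted largest to smallest: 9319, 1431 bp.

9319, 1431 bp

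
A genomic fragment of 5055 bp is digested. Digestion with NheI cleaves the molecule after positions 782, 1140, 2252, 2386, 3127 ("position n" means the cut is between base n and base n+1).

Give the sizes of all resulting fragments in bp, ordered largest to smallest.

1928, 1112, 782, 741, 358, 134 bp

Linear molecule, 5 cuts → 6 fragments:
  782 − 0 = 782 bp
  1140 − 782 = 358 bp
  2252 − 1140 = 1112 bp
  2386 − 2252 = 134 bp
  3127 − 2386 = 741 bp
  5055 − 3127 = 1928 bp
Sorted largest to smallest: 1928, 1112, 782, 741, 358, 134 bp.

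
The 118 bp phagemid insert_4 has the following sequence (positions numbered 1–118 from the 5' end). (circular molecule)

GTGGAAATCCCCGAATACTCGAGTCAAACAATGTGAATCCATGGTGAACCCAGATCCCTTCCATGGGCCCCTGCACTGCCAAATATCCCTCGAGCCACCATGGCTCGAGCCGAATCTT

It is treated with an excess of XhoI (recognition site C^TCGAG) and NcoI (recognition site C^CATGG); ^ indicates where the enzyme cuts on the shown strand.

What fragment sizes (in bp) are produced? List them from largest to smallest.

32, 28, 22, 21, 9, 6 bp

XhoI sites (CTCGAG) start at positions 18, 89, 104.
XhoI cuts after the first base of each site, so after positions 18, 89, 104.
NcoI sites (CCATGG) start at positions 39, 61, 98.
NcoI cuts after the first base of each site, so after positions 39, 61, 98.
Combined cut positions: 18, 39, 61, 89, 98, 104.
Circular molecule, 6 cuts → 6 fragments:
  19–39 → 21 bp
  40–61 → 22 bp
  62–89 → 28 bp
  90–98 → 9 bp
  99–104 → 6 bp
  105–118 then 1–18 → 14 + 18 = 32 bp
Sorted largest to smallest: 32, 28, 22, 21, 9, 6 bp.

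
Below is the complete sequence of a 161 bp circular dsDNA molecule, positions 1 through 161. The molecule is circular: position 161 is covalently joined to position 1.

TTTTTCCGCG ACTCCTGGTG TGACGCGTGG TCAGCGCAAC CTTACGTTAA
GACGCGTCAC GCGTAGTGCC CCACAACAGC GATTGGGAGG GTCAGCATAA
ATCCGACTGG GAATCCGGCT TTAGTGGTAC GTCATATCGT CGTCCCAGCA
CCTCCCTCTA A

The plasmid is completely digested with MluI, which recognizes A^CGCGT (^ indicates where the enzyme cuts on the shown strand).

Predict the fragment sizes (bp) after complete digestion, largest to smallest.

125, 29, 7 bp

MluI sites (ACGCGT) start at positions 23, 52, 59.
MluI cuts after the first base of each site, so after positions 23, 52, 59.
Circular molecule, 3 cuts → 3 fragments:
  24–52 → 29 bp
  53–59 → 7 bp
  60–161 then 1–23 → 102 + 23 = 125 bp
Sorted largest to smallest: 125, 29, 7 bp.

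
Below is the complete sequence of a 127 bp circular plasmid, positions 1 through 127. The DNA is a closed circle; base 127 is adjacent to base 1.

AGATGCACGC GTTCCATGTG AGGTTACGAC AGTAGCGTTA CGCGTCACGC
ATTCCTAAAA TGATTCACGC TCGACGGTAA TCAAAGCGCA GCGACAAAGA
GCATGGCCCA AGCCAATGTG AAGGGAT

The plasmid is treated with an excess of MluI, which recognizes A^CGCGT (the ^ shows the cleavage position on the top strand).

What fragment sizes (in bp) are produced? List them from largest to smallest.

94, 33 bp

MluI sites (ACGCGT) start at positions 7, 40.
MluI cuts after the first base of each site, so after positions 7, 40.
Circular molecule, 2 cuts → 2 fragments:
  8–40 → 33 bp
  41–127 then 1–7 → 87 + 7 = 94 bp
Sorted largest to smallest: 94, 33 bp.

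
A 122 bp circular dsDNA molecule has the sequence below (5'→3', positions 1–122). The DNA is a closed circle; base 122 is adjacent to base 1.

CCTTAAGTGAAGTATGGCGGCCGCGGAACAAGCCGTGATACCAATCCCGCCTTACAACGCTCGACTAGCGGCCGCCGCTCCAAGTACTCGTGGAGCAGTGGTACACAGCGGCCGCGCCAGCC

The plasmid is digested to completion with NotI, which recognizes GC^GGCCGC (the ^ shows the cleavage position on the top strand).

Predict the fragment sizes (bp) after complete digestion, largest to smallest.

51, 40, 31 bp

NotI sites (GCGGCCGC) start at positions 17, 68, 108.
NotI cuts after base 2 of each site, so after positions 18, 69, 109.
Circular molecule, 3 cuts → 3 fragments:
  19–69 → 51 bp
  70–109 → 40 bp
  110–122 then 1–18 → 13 + 18 = 31 bp
Sorted largest to smallest: 51, 40, 31 bp.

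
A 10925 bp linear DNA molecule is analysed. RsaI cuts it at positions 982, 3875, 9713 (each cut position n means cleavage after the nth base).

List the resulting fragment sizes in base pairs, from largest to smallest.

5838, 2893, 1212, 982 bp

Linear molecule, 3 cuts → 4 fragments:
  982 − 0 = 982 bp
  3875 − 982 = 2893 bp
  9713 − 3875 = 5838 bp
  10925 − 9713 = 1212 bp
Sorted largest to smallest: 5838, 2893, 1212, 982 bp.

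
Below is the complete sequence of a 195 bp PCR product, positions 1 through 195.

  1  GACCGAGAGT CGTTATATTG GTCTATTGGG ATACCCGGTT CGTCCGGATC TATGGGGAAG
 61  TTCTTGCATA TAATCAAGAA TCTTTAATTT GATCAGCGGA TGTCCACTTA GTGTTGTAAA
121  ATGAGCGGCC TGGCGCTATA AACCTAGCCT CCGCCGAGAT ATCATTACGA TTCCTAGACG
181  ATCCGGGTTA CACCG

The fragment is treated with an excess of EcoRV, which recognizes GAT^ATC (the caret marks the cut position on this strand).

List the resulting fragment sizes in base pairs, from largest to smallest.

The EcoRV site (GATATC) starts at position 158.
EcoRV cuts after base 3 of each site, so after position 160.
Linear molecule, 1 cut → 2 fragments:
  1–160 → 160 bp
  161–195 → 35 bp
Sorted largest to smallest: 160, 35 bp.

160, 35 bp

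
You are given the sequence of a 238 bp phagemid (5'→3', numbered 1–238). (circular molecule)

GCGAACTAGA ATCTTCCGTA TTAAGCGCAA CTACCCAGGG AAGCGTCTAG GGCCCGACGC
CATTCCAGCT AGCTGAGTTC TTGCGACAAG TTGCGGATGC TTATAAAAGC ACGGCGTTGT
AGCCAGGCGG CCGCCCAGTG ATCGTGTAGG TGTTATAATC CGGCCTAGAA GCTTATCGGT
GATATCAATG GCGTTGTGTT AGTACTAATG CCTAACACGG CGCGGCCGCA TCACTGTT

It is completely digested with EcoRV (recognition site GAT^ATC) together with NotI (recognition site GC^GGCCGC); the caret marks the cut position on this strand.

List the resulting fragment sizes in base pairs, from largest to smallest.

143, 55, 40 bp

The EcoRV site (GATATC) starts at position 181.
EcoRV cuts after base 3 of each site, so after position 183.
NotI sites (GCGGCCGC) start at positions 127, 222.
NotI cuts after base 2 of each site, so after positions 128, 223.
Combined cut positions: 128, 183, 223.
Circular molecule, 3 cuts → 3 fragments:
  129–183 → 55 bp
  184–223 → 40 bp
  224–238 then 1–128 → 15 + 128 = 143 bp
Sorted largest to smallest: 143, 55, 40 bp.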